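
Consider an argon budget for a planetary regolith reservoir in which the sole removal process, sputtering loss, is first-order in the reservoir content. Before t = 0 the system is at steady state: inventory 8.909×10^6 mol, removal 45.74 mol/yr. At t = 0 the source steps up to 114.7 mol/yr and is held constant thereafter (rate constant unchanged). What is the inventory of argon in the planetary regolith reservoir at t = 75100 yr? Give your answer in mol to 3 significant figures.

1.32×10^7 mol

Residence time τ = M₀/F₀ = 194800 yr. The eventual steady state is M_∞ = M₀·(F₁/F₀) = 8.909×10^6 × 114.7/45.74 = 2.2341×10^7 mol.
The anomaly ΔM(t) = M(t) − M_∞ decays as ΔM₀·e^(−t/τ) with ΔM₀ = 8.909×10^6 − 2.2341×10^7 = −1.343×10^7 mol.
At t = 75100 yr, e^(−t/τ) = e^(−0.3856) = 0.6801, so ΔM = −9.134×10^6 mol and M = 2.2341×10^7 − 9.134×10^6 = 1.3206×10^7 mol.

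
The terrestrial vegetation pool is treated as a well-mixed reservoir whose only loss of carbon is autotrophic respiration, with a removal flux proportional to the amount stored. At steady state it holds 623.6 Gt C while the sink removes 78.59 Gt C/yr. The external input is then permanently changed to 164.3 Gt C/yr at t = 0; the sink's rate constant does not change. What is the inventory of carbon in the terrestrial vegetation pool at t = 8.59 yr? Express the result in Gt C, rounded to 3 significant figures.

1070 Gt C

τ = M₀/F₀ = 623.6/78.59 = 7.935 yr; rate constant k = 1/τ.
New steady state M_∞ = F₁/k = F₁·τ = 164.3 × 7.935 = 1303.7 Gt C.
M(t) = M_∞ + (M₀ − M_∞)·e^(−t/τ); t/τ = 8.59/7.935 = 1.083, so e^(−t/τ) = 0.3387.
M(t) = 1303.7 − 680.1 × 0.3387 = 1073.3 Gt C.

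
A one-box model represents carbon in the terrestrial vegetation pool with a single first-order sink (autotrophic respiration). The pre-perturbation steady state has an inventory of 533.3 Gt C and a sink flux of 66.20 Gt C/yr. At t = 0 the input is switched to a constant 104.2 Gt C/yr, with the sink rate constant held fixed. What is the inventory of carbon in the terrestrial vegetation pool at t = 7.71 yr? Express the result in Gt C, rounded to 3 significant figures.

722 Gt C

τ = M₀/F₀ = 533.3/66.20 = 8.056 yr; rate constant k = 1/τ.
New steady state M_∞ = F₁/k = F₁·τ = 104.2 × 8.056 = 839.42 Gt C.
M(t) = M_∞ + (M₀ − M_∞)·e^(−t/τ); t/τ = 7.71/8.056 = 0.9571, so e^(−t/τ) = 0.3840.
M(t) = 839.42 − 306.1 × 0.3840 = 721.87 Gt C.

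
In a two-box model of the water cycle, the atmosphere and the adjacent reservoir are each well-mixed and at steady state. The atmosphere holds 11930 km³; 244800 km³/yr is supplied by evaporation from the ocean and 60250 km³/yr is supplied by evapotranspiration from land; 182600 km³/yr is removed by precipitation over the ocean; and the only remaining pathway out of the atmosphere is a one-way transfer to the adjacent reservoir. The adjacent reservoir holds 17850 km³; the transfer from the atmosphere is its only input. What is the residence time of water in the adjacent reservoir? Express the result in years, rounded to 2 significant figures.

0.15 yr

Balance the atmosphere: ΣF_in = 244800 + 60250 = 305050 km³/yr.
Transfer to the adjacent reservoir = ΣF_in − (182600) = 122450 km³/yr.
At steady state the output of the adjacent reservoir equals its input, 122450 km³/yr.
τ = M / F = 17850 / 122450 = 0.1458 yr.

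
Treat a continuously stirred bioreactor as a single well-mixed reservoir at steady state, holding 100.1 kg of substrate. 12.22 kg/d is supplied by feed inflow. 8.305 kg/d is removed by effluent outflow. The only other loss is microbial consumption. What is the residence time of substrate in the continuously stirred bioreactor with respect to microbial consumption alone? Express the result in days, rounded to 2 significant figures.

26 d

At steady state ΣF_in = ΣF_out.
ΣF_in = 12.220 kg/d.
Microbial consumption flux = ΣF_in − (8.305) = 12.220 − 8.305 = 3.915 kg/d.
τ = M / F = 100.1 / 3.915 = 25.57 d.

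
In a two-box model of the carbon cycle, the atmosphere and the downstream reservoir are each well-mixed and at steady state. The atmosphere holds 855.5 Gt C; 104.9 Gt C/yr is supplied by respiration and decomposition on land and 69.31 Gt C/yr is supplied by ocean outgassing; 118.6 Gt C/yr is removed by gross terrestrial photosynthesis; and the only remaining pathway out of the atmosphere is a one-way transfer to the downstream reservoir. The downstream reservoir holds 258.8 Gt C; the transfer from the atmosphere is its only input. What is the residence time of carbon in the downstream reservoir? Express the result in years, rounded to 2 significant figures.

4.7 yr

Balance the atmosphere: ΣF_in = 104.9 + 69.31 = 174.21 Gt C/yr.
Transfer to the downstream reservoir = ΣF_in − (118.6) = 55.610 Gt C/yr.
At steady state the output of the downstream reservoir equals its input, 55.610 Gt C/yr.
τ = M / F = 258.8 / 55.610 = 4.654 yr.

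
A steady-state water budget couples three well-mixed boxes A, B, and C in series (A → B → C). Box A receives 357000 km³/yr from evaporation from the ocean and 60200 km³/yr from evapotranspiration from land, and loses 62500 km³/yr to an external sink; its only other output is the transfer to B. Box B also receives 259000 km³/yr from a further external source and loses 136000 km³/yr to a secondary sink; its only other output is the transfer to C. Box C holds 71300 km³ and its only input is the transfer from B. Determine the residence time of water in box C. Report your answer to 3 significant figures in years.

Box A: F(A→B) = (357000 + 60200) − 62500 = 354700 km³/yr.
Box B: F(B→C) = (354700 + 259000) − 136000 = 477700 km³/yr.
Box C throughput = its input = 477700 km³/yr; τ = 71300 / 477700 = 0.1493 yr.

0.149 yr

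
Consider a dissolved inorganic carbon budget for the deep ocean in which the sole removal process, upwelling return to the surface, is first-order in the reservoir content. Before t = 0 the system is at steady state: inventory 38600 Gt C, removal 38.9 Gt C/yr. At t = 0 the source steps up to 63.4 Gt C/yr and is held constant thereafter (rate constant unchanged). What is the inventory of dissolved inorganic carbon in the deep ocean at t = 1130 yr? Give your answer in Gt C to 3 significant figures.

Residence time τ = M₀/F₀ = 992.3 yr. The eventual steady state is M_∞ = M₀·(F₁/F₀) = 38600 × 63.4/38.9 = 62911 Gt C.
The anomaly ΔM(t) = M(t) − M_∞ decays as ΔM₀·e^(−t/τ) with ΔM₀ = 38600 − 62911 = −24310 Gt C.
At t = 1130 yr, e^(−t/τ) = e^(−1.139) = 0.3202, so ΔM = −7785 Gt C and M = 62911 − 7785 = 55126 Gt C.

55100 Gt C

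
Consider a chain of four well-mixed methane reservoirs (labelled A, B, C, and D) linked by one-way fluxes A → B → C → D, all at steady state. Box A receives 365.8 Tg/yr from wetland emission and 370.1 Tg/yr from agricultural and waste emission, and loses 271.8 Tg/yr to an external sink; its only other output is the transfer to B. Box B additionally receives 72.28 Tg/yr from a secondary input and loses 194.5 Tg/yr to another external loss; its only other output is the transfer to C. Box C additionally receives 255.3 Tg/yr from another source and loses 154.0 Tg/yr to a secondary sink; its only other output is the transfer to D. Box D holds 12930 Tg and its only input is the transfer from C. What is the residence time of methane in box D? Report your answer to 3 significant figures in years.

29.2 yr

Box A: F(A→B) = (365.8 + 370.1) − 271.8 = 464.10 Tg/yr.
Box B: F(B→C) = (464.10 + 72.28) − 194.5 = 341.88 Tg/yr.
Box C: F(C→D) = (341.88 + 255.3) − 154.0 = 443.18 Tg/yr.
Box D throughput = its input = 443.18 Tg/yr; τ = 12930 / 443.18 = 29.18 yr.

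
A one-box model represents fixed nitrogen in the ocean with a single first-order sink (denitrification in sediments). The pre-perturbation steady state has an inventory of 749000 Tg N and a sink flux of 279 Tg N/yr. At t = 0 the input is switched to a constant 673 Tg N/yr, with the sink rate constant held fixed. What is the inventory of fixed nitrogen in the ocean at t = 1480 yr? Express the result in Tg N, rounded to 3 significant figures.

1.20×10^6 Tg N

The sink rate constant is k = F₀/M₀ = 279/749000 = 0.0003725 yr⁻¹.
Solving dM/dt = F₁ − kM with M(0) = M₀ gives M(t) = F₁/k + (M₀ − F₁/k)·e^(−kt).
F₁/k = 673/0.0003725 = 1.8067×10^6 Tg N; kt = 0.0003725 × 1480 = 0.5513, e^(−kt) = 0.5762.
M(1480) = 1.8067×10^6 + (749000 − 1.8067×10^6) × 0.5762 = 1.8067×10^6 − 609500 = 1.1973×10^6 Tg N.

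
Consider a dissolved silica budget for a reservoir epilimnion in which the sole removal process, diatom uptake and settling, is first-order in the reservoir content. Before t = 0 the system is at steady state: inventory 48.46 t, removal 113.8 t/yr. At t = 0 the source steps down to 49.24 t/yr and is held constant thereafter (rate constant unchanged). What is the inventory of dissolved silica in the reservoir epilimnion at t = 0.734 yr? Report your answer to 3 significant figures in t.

The sink rate constant is k = F₀/M₀ = 113.8/48.46 = 2.348 yr⁻¹.
Solving dM/dt = F₁ − kM with M(0) = M₀ gives M(t) = F₁/k + (M₀ − F₁/k)·e^(−kt).
F₁/k = 49.24/2.348 = 20.968 t; kt = 2.348 × 0.734 = 1.724, e^(−kt) = 0.1784.
M(0.734) = 20.968 + (48.46 − 20.968) × 0.1784 = 20.968 + 4.905 = 25.873 t.

25.9 t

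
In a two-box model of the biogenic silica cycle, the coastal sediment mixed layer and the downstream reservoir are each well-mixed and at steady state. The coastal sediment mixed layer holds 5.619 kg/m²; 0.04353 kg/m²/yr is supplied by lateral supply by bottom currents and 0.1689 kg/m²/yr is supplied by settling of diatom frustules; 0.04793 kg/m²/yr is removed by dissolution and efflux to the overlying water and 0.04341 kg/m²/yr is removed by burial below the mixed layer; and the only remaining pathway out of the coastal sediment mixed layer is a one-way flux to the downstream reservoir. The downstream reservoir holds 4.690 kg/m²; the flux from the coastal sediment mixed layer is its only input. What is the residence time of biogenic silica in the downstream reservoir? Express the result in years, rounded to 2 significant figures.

39 yr

Balance the coastal sediment mixed layer: ΣF_in = 0.04353 + 0.1689 = 0.21243 kg/m²/yr.
Flux to the downstream reservoir = ΣF_in − (0.04793 + 0.04341) = 0.12109 kg/m²/yr.
At steady state the output of the downstream reservoir equals its input, 0.12109 kg/m²/yr.
τ = M / F = 4.690 / 0.12109 = 38.73 yr.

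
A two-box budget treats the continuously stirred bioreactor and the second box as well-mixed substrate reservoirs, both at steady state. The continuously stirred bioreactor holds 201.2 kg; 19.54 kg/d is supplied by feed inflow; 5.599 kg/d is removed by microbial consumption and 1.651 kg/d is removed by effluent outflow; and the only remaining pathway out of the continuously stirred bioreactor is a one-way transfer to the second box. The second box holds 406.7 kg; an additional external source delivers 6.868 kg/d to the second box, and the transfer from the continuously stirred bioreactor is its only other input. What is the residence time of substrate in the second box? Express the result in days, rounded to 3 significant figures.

Balance the continuously stirred bioreactor: ΣF_in = 19.540 kg/d.
Transfer to the second box = ΣF_in − (5.599 + 1.651) = 12.290 kg/d.
Total input to the second box = 12.290 + 6.868 = 19.158 kg/d; at steady state this equals its total output.
τ = M / F = 406.7 / 19.158 = 21.23 d.

21.2 d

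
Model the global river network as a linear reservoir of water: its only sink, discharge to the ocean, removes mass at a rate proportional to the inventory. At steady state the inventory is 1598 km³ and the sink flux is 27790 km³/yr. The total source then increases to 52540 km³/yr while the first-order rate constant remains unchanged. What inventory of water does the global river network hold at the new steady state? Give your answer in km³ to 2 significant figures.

Rate constant k = F/M = 27790 / 1598 = 17.39 yr⁻¹.
At the new steady state, source = k·M_new ⇒ M_new = 52540 / 17.39 = 3021 km³.
(Equivalently M_new = M × F_new/F_old = 1598 × 52540/27790.)

3000 km³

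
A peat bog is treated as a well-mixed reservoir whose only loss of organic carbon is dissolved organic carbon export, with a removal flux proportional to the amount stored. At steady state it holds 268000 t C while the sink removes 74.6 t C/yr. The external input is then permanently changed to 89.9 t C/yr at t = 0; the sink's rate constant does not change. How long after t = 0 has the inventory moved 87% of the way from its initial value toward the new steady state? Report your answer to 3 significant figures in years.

7330 yr

τ = M₀/F₀ = 268000/74.6 = 3592 yr.
The remaining gap fraction is e^(−t/τ); 87% covered ⇒ e^(−t/τ) = 0.130.
t = −τ ln(0.130) = 3592 × 2.040 = 7329 yr.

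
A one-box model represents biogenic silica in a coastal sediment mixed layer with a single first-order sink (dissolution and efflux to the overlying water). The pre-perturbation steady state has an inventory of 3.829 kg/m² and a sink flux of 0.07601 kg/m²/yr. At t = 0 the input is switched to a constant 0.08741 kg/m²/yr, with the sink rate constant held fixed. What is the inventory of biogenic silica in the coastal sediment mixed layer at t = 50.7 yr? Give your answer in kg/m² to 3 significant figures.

The sink rate constant is k = F₀/M₀ = 0.07601/3.829 = 0.01985 yr⁻¹.
Solving dM/dt = F₁ − kM with M(0) = M₀ gives M(t) = F₁/k + (M₀ − F₁/k)·e^(−kt).
F₁/k = 0.08741/0.01985 = 4.4033 kg/m²; kt = 0.01985 × 50.7 = 1.006, e^(−kt) = 0.3655.
M(50.7) = 4.4033 + (3.829 − 4.4033) × 0.3655 = 4.4033 − 0.2099 = 4.1934 kg/m².

4.19 kg/m²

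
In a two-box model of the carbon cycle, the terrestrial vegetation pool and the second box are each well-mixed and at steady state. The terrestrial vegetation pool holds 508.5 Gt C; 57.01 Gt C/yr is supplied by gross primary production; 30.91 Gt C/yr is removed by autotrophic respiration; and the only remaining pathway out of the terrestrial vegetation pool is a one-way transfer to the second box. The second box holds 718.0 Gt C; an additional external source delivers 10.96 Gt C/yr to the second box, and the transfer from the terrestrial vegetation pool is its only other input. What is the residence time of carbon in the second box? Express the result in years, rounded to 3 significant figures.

Balance the terrestrial vegetation pool: ΣF_in = 57.010 Gt C/yr.
Transfer to the second box = ΣF_in − (30.91) = 26.100 Gt C/yr.
Total input to the second box = 26.100 + 10.96 = 37.060 Gt C/yr; at steady state this equals its total output.
τ = M / F = 718.0 / 37.060 = 19.37 yr.

19.4 yr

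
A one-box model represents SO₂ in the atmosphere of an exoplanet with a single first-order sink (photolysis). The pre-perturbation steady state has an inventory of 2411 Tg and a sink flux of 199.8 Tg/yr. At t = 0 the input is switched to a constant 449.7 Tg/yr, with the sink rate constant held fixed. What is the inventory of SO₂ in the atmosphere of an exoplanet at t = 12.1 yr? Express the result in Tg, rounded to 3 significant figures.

τ = M₀/F₀ = 2411/199.8 = 12.07 yr; rate constant k = 1/τ.
New steady state M_∞ = F₁/k = F₁·τ = 449.7 × 12.07 = 5426.6 Tg.
M(t) = M_∞ + (M₀ − M_∞)·e^(−t/τ); t/τ = 12.1/12.07 = 1.003, so e^(−t/τ) = 0.3669.
M(t) = 5426.6 − 3016 × 0.3669 = 4320.2 Tg.

4320 Tg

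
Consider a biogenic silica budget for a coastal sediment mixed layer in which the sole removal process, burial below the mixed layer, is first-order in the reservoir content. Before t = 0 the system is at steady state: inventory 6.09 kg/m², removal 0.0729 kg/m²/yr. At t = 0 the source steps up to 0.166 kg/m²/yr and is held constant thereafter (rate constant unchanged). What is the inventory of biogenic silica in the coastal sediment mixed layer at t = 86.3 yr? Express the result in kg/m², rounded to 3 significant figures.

Residence time τ = M₀/F₀ = 83.54 yr. The eventual steady state is M_∞ = M₀·(F₁/F₀) = 6.09 × 0.166/0.0729 = 13.867 kg/m².
The anomaly ΔM(t) = M(t) − M_∞ decays as ΔM₀·e^(−t/τ) with ΔM₀ = 6.09 − 13.867 = −7.777 kg/m².
At t = 86.3 yr, e^(−t/τ) = e^(−1.033) = 0.3559, so ΔM = −2.768 kg/m² and M = 13.867 − 2.768 = 11.099 kg/m².

11.1 kg/m²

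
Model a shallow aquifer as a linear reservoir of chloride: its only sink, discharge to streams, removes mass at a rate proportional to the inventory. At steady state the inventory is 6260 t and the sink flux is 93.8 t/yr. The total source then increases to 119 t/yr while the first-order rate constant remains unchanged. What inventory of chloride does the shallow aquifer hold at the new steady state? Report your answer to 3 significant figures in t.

7940 t

Rate constant k = F/M = 93.8 / 6260 = 0.01498 yr⁻¹.
At the new steady state, source = k·M_new ⇒ M_new = 119 / 0.01498 = 7942 t.
(Equivalently M_new = M × F_new/F_old = 6260 × 119/93.8.)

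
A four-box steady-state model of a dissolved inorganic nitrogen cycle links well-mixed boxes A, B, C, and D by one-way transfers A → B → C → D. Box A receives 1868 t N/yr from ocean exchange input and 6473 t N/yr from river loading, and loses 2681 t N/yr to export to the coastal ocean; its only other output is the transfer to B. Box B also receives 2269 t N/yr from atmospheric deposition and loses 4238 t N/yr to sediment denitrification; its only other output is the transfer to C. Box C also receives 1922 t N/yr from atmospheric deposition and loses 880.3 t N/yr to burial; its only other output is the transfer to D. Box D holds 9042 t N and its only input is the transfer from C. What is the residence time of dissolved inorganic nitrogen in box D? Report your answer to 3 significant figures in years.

1.91 yr

Box A: F(A→B) = (1868 + 6473) − 2681 = 5660.0 t N/yr.
Box B: F(B→C) = (5660.0 + 2269) − 4238 = 3691.0 t N/yr.
Box C: F(C→D) = (3691.0 + 1922) − 880.3 = 4732.7 t N/yr.
Box D throughput = its input = 4732.7 t N/yr; τ = 9042 / 4732.7 = 1.911 yr.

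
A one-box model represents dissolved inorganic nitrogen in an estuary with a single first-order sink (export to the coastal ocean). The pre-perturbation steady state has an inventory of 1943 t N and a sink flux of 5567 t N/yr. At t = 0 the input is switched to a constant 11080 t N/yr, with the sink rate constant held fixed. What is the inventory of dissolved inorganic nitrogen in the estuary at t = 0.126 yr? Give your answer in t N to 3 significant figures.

2530 t N

Residence time τ = M₀/F₀ = 0.3490 yr. The eventual steady state is M_∞ = M₀·(F₁/F₀) = 1943 × 11080/5567 = 3867.2 t N.
The anomaly ΔM(t) = M(t) − M_∞ decays as ΔM₀·e^(−t/τ) with ΔM₀ = 1943 − 3867.2 = −1924 t N.
At t = 0.126 yr, e^(−t/τ) = e^(−0.3610) = 0.6970, so ΔM = −1341 t N and M = 3867.2 − 1341 = 2526.1 t N.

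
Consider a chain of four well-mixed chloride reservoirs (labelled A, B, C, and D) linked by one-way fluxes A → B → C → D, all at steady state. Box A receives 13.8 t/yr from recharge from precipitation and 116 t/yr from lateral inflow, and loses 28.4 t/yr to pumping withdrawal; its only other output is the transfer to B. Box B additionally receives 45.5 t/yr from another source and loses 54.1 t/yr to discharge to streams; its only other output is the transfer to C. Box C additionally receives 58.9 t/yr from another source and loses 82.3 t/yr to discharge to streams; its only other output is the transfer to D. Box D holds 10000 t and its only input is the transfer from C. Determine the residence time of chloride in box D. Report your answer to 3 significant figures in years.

Box A: F(A→B) = (13.8 + 116) − 28.4 = 101.40 t/yr.
Box B: F(B→C) = (101.40 + 45.5) − 54.1 = 92.800 t/yr.
Box C: F(C→D) = (92.800 + 58.9) − 82.3 = 69.400 t/yr.
Box D throughput = its input = 69.400 t/yr; τ = 10000 / 69.400 = 144.1 yr.

144 yr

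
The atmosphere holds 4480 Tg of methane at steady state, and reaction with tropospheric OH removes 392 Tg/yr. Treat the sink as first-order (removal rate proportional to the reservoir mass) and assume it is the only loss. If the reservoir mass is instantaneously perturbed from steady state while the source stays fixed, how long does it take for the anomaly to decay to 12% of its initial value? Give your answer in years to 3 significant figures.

24.2 yr

For a linear reservoir the anomaly decays as exp(−t/τ) with τ = M/F = 4480/392 = 11.43 yr.
exp(−t/τ) = 0.12 ⇒ t = −τ ln(0.12) = 11.43 × 2.120 = 24.23 yr.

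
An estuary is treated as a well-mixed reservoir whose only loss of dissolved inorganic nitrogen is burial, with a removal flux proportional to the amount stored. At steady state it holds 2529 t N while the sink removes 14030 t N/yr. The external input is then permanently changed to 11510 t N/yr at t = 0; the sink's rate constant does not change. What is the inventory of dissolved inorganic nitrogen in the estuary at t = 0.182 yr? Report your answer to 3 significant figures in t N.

2240 t N

Residence time τ = M₀/F₀ = 0.1803 yr. The eventual steady state is M_∞ = M₀·(F₁/F₀) = 2529 × 11510/14030 = 2074.8 t N.
The anomaly ΔM(t) = M(t) − M_∞ decays as ΔM₀·e^(−t/τ) with ΔM₀ = 2529 − 2074.8 = 454.2 t N.
At t = 0.182 yr, e^(−t/τ) = e^(−1.010) = 0.3643, so ΔM = 165.5 t N and M = 2074.8 + 165.5 = 2240.3 t N.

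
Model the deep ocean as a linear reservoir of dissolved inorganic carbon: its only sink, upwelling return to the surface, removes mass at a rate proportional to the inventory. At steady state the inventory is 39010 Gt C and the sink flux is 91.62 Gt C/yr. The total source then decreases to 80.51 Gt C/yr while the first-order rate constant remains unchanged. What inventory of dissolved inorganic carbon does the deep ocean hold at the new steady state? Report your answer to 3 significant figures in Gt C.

34300 Gt C

Rate constant k = F/M = 91.62 / 39010 = 0.002349 yr⁻¹.
At the new steady state, source = k·M_new ⇒ M_new = 80.51 / 0.002349 = 34280 Gt C.
(Equivalently M_new = M × F_new/F_old = 39010 × 80.51/91.62.)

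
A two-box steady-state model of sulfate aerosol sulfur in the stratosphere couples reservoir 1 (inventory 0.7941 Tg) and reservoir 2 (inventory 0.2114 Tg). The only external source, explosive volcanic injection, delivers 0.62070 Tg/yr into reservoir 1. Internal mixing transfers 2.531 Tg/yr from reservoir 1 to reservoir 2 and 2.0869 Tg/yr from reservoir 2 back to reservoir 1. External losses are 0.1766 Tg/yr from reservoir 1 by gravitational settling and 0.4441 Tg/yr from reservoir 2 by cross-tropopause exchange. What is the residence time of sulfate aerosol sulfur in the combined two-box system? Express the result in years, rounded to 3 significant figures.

1.62 yr

Treat the two boxes together as one reservoir: the mixing fluxes between them are internal recycling, so τ = ΣM / Σ(external losses).
M_total = 0.7941 + 0.2114 = 1.0055 Tg.
ΣF_external_out = 0.1766 + 0.4441 = 0.62070 Tg/yr.
τ = M_total / ΣF_ext = 1.0055 / 0.62070 = 1.620 yr.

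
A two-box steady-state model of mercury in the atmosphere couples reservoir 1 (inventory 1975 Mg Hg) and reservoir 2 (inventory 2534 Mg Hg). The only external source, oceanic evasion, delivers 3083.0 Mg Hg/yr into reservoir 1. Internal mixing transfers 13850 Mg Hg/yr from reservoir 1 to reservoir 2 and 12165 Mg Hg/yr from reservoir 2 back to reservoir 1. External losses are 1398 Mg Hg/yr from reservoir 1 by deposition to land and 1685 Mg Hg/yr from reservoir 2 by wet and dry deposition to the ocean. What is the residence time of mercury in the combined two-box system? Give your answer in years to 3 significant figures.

Residence time in the combined system uses the total inventory and the total *external* removal — internal exchanges between the two boxes cancel.
M_total = 1975 + 2534 = 4509.0 Mg Hg.
ΣF_external_out = 1398 + 1685 = 3083.0 Mg Hg/yr.
τ = M_total / ΣF_ext = 4509.0 / 3083.0 = 1.463 yr.

1.46 yr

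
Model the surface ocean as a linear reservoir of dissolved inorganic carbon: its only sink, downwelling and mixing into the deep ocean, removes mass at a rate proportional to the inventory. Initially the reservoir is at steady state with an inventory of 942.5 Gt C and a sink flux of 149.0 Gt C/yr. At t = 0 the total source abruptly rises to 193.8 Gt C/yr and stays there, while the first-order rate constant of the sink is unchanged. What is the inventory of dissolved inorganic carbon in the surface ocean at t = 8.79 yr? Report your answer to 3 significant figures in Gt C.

The sink rate constant is k = F₀/M₀ = 149.0/942.5 = 0.1581 yr⁻¹.
Solving dM/dt = F₁ − kM with M(0) = M₀ gives M(t) = F₁/k + (M₀ − F₁/k)·e^(−kt).
F₁/k = 193.8/0.1581 = 1225.9 Gt C; kt = 0.1581 × 8.79 = 1.390, e^(−kt) = 0.2492.
M(8.79) = 1225.9 + (942.5 − 1225.9) × 0.2492 = 1225.9 − 70.61 = 1155.3 Gt C.

1160 Gt C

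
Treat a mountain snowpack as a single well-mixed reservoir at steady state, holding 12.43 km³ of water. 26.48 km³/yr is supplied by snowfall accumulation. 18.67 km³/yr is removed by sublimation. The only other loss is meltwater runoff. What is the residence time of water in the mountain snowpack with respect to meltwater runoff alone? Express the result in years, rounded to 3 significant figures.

1.59 yr

At steady state ΣF_in = ΣF_out.
ΣF_in = 26.480 km³/yr.
Meltwater runoff flux = ΣF_in − (18.67) = 26.480 − 18.67 = 7.810 km³/yr.
τ = M / F = 12.43 / 7.810 = 1.592 yr.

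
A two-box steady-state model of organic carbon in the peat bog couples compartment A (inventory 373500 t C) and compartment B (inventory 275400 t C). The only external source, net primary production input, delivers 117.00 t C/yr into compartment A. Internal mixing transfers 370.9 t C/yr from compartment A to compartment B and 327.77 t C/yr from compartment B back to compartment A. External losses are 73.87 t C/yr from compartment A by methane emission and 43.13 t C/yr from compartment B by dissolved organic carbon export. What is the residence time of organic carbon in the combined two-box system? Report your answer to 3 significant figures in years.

Residence time in the combined system uses the total inventory and the total *external* removal — internal exchanges between the two boxes cancel.
M_total = 373500 + 275400 = 648900 t C.
ΣF_external_out = 73.87 + 43.13 = 117.00 t C/yr.
τ = M_total / ΣF_ext = 648900 / 117.00 = 5546 yr.

5550 yr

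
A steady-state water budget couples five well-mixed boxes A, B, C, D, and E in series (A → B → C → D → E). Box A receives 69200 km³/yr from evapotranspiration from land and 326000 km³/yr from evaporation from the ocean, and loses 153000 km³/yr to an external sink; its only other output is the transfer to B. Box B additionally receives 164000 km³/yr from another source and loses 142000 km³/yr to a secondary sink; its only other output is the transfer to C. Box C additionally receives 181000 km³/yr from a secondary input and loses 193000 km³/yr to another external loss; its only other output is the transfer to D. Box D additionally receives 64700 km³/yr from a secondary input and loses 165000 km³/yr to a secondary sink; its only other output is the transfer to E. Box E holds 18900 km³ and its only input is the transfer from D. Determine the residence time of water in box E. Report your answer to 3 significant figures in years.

0.124 yr

Box A: F(A→B) = (69200 + 326000) − 153000 = 242200 km³/yr.
Box B: F(B→C) = (242200 + 164000) − 142000 = 264200 km³/yr.
Box C: F(C→D) = (264200 + 181000) − 193000 = 252200 km³/yr.
Box D: F(D→E) = (252200 + 64700) − 165000 = 151900 km³/yr.
Box E throughput = its input = 151900 km³/yr; τ = 18900 / 151900 = 0.1244 yr.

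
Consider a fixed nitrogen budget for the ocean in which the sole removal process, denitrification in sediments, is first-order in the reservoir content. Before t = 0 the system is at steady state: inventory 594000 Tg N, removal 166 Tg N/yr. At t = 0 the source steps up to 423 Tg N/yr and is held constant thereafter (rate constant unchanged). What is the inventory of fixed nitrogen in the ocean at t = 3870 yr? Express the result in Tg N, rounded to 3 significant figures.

1.20×10^6 Tg N

Residence time τ = M₀/F₀ = 3578 yr. The eventual steady state is M_∞ = M₀·(F₁/F₀) = 594000 × 423/166 = 1.5136×10^6 Tg N.
The anomaly ΔM(t) = M(t) − M_∞ decays as ΔM₀·e^(−t/τ) with ΔM₀ = 594000 − 1.5136×10^6 = −919600 Tg N.
At t = 3870 yr, e^(−t/τ) = e^(−1.082) = 0.3391, so ΔM = −311800 Tg N and M = 1.5136×10^6 − 311800 = 1.2018×10^6 Tg N.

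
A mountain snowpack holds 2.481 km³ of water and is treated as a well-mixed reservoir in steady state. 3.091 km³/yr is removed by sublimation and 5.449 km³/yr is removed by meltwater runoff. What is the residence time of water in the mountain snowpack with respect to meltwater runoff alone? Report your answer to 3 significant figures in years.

Residence time with respect to a single sink: τ = M / F_sink.
τ = 2.481 / 5.449 = 0.4553 yr.

0.455 yr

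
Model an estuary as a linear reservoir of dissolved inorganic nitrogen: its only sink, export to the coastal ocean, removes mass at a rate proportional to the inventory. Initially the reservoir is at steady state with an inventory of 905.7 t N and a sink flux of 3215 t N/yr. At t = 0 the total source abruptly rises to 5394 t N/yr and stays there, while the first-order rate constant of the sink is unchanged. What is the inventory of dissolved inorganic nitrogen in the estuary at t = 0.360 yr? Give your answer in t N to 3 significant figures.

1350 t N

The sink rate constant is k = F₀/M₀ = 3215/905.7 = 3.550 yr⁻¹.
Solving dM/dt = F₁ − kM with M(0) = M₀ gives M(t) = F₁/k + (M₀ − F₁/k)·e^(−kt).
F₁/k = 5394/3.550 = 1519.5 t N; kt = 3.550 × 0.360 = 1.278, e^(−kt) = 0.2786.
M(0.360) = 1519.5 + (905.7 − 1519.5) × 0.2786 = 1519.5 − 171.0 = 1348.5 t N.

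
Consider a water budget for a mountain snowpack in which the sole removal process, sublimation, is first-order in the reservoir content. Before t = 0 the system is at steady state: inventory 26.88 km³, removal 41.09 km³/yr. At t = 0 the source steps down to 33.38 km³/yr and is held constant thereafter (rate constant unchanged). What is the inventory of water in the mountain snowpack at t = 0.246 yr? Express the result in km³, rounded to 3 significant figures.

The sink rate constant is k = F₀/M₀ = 41.09/26.88 = 1.529 yr⁻¹.
Solving dM/dt = F₁ − kM with M(0) = M₀ gives M(t) = F₁/k + (M₀ − F₁/k)·e^(−kt).
F₁/k = 33.38/1.529 = 21.836 km³; kt = 1.529 × 0.246 = 0.3760, e^(−kt) = 0.6866.
M(0.246) = 21.836 + (26.88 − 21.836) × 0.6866 = 21.836 + 3.463 = 25.299 km³.

25.3 km³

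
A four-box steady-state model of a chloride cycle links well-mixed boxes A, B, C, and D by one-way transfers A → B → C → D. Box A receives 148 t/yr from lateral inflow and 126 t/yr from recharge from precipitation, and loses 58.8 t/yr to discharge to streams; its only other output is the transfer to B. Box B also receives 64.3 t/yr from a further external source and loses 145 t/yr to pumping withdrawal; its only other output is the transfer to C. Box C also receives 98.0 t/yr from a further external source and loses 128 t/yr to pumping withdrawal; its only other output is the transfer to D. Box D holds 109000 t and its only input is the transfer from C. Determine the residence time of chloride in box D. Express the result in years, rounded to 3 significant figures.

Box A: F(A→B) = (148 + 126) − 58.8 = 215.20 t/yr.
Box B: F(B→C) = (215.20 + 64.3) − 145 = 134.50 t/yr.
Box C: F(C→D) = (134.50 + 98.0) − 128 = 104.50 t/yr.
Box D throughput = its input = 104.50 t/yr; τ = 109000 / 104.50 = 1043 yr.

1040 yr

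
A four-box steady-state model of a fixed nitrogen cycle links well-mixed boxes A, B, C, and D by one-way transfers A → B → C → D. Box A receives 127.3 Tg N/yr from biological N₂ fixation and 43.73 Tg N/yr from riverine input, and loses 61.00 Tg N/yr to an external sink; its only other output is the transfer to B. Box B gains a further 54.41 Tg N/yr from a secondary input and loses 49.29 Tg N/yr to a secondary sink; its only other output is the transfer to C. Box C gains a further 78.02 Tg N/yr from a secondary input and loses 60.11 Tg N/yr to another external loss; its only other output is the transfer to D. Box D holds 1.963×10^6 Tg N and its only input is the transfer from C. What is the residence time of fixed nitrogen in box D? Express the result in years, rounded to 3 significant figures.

14800 yr

Box A: F(A→B) = (127.3 + 43.73) − 61.00 = 110.03 Tg N/yr.
Box B: F(B→C) = (110.03 + 54.41) − 49.29 = 115.15 Tg N/yr.
Box C: F(C→D) = (115.15 + 78.02) − 60.11 = 133.06 Tg N/yr.
Box D throughput = its input = 133.06 Tg N/yr; τ = 1.963×10^6 / 133.06 = 14750 yr.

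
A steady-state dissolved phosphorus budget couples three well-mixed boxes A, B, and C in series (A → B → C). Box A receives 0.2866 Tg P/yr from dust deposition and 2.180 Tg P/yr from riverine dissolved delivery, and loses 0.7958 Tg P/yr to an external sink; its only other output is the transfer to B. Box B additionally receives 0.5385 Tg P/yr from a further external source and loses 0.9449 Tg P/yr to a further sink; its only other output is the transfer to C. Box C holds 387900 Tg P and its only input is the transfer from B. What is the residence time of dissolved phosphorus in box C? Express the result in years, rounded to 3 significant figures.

307000 yr

Box A: F(A→B) = (0.2866 + 2.180) − 0.7958 = 1.6708 Tg P/yr.
Box B: F(B→C) = (1.6708 + 0.5385) − 0.9449 = 1.2644 Tg P/yr.
Box C throughput = its input = 1.2644 Tg P/yr; τ = 387900 / 1.2644 = 306800 yr.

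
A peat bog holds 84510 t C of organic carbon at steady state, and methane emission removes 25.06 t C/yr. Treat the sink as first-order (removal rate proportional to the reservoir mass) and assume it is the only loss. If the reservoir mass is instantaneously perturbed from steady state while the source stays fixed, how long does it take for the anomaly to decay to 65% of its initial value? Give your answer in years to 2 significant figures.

For a linear reservoir the anomaly decays as exp(−t/τ) with τ = M/F = 84510/25.06 = 3372 yr.
exp(−t/τ) = 0.65 ⇒ t = −τ ln(0.65) = 3372 × 0.4308 = 1453 yr.

1500 yr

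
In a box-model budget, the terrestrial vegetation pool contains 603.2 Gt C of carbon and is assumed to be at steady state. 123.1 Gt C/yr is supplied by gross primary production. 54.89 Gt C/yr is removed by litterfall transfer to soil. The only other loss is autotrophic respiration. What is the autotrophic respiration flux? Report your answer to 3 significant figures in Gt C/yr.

At steady state ΣF_in = ΣF_out.
ΣF_in = 123.10 Gt C/yr.
Autotrophic respiration flux = ΣF_in − (54.89) = 123.10 − 54.89 = 68.21 Gt C/yr.

68.2 Gt C/yr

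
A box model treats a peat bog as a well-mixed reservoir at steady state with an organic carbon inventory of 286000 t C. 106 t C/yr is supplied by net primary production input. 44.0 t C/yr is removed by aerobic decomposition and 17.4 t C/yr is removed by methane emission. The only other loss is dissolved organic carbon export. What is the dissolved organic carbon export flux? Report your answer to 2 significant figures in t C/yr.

At steady state ΣF_in = ΣF_out.
ΣF_in = 106.00 t C/yr.
Dissolved organic carbon export flux = ΣF_in − (44.0 + 17.4) = 106.00 − 61.40 = 44.60 t C/yr.

45 t C/yr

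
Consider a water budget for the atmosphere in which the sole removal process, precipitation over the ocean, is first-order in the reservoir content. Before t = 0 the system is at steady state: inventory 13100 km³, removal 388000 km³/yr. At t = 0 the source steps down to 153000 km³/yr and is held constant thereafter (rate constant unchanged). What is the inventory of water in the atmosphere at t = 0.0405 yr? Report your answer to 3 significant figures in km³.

7560 km³

The sink rate constant is k = F₀/M₀ = 388000/13100 = 29.62 yr⁻¹.
Solving dM/dt = F₁ − kM with M(0) = M₀ gives M(t) = F₁/k + (M₀ − F₁/k)·e^(−kt).
F₁/k = 153000/29.62 = 5165.7 km³; kt = 29.62 × 0.0405 = 1.200, e^(−kt) = 0.3013.
M(0.0405) = 5165.7 + (13100 − 5165.7) × 0.3013 = 5165.7 + 2391 = 7556.6 km³.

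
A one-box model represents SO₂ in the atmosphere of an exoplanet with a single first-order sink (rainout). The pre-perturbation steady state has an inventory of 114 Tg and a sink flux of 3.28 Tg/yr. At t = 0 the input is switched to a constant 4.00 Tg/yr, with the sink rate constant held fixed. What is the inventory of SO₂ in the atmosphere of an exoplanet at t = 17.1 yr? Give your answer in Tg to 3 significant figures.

124 Tg

The sink rate constant is k = F₀/M₀ = 3.28/114 = 0.02877 yr⁻¹.
Solving dM/dt = F₁ − kM with M(0) = M₀ gives M(t) = F₁/k + (M₀ − F₁/k)·e^(−kt).
F₁/k = 4.00/0.02877 = 139.02 Tg; kt = 0.02877 × 17.1 = 0.4920, e^(−kt) = 0.6114.
M(17.1) = 139.02 + (114 − 139.02) × 0.6114 = 139.02 − 15.30 = 123.72 Tg.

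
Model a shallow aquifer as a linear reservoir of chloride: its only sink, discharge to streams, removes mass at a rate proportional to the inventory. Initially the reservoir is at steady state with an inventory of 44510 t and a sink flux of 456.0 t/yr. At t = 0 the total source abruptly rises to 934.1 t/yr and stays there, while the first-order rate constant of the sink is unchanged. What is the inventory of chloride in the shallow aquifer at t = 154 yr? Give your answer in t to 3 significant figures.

τ = M₀/F₀ = 44510/456.0 = 97.61 yr; rate constant k = 1/τ.
New steady state M_∞ = F₁/k = F₁·τ = 934.1 × 97.61 = 91177 t.
M(t) = M_∞ + (M₀ − M_∞)·e^(−t/τ); t/τ = 154/97.61 = 1.578, so e^(−t/τ) = 0.2064.
M(t) = 91177 − 46670 × 0.2064 = 81543 t.

81500 t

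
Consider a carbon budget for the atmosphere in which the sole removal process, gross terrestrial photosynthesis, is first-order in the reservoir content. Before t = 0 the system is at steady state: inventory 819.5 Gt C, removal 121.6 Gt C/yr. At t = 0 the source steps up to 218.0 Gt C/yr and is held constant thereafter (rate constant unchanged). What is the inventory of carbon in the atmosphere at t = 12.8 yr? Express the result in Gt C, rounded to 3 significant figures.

Residence time τ = M₀/F₀ = 6.739 yr. The eventual steady state is M_∞ = M₀·(F₁/F₀) = 819.5 × 218.0/121.6 = 1469.2 Gt C.
The anomaly ΔM(t) = M(t) − M_∞ decays as ΔM₀·e^(−t/τ) with ΔM₀ = 819.5 − 1469.2 = −649.7 Gt C.
At t = 12.8 yr, e^(−t/τ) = e^(−1.899) = 0.1497, so ΔM = −97.24 Gt C and M = 1469.2 − 97.24 = 1371.9 Gt C.

1370 Gt C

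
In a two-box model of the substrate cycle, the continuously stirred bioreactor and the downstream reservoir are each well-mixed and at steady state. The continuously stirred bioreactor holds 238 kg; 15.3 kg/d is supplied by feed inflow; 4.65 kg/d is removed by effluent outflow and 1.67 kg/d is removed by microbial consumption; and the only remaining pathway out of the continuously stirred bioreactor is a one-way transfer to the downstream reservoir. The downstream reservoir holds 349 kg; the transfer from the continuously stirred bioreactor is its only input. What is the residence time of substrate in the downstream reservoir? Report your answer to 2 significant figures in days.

39 d

Balance the continuously stirred bioreactor: ΣF_in = 15.300 kg/d.
Transfer to the downstream reservoir = ΣF_in − (4.65 + 1.67) = 8.9800 kg/d.
At steady state the output of the downstream reservoir equals its input, 8.9800 kg/d.
τ = M / F = 349 / 8.9800 = 38.86 d.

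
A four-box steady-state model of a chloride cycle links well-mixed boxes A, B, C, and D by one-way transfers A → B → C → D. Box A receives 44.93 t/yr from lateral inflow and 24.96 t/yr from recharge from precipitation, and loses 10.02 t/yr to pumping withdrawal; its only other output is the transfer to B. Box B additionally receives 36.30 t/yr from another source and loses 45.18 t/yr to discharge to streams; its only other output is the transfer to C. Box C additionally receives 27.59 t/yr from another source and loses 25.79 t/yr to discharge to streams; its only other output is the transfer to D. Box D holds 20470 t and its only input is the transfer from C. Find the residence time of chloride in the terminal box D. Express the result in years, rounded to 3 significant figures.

388 yr

Box A: F(A→B) = (44.93 + 24.96) − 10.02 = 59.870 t/yr.
Box B: F(B→C) = (59.870 + 36.30) − 45.18 = 50.990 t/yr.
Box C: F(C→D) = (50.990 + 27.59) − 25.79 = 52.790 t/yr.
Box D throughput = its input = 52.790 t/yr; τ = 20470 / 52.790 = 387.8 yr.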